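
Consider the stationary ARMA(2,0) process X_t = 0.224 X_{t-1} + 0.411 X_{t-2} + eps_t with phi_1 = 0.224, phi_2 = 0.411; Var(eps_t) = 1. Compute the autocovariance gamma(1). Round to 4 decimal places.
\gamma(1) = 0.5350

Multiply the model equation by X_{t-k} and take expectations. With theta_0 = psi_0 = 1 and psi_j the MA(infinity) weights, this gives
  gamma(k) - sum_i phi_i gamma(k-i) = c_k,
  c_k = sigma^2 * sum_{j=k..q} theta_j psi_{j-k}   (c_k = 0 for k > q),
using gamma(-m) = gamma(m).
Pure AR (q = 0): c_0 = sigma^2 = 1, c_k = 0 for k >= 1.
Equations for k = 0, 1, 2 (AR order 2, c_2 = 0):
  (E0) gamma(0) = phi_1 gamma(1) + phi_2 gamma(2) + c_0
  (E1) gamma(1) = phi_1 gamma(0) + phi_2 gamma(1) + c_1
  (E2) gamma(2) = phi_1 gamma(1) + phi_2 gamma(0)
From (E1): gamma(1) = A gamma(0) + B with
  A = phi_1 / (1 - phi_2) = 0.224 / 0.589 = 0.380306,   B = c_1 / (1 - phi_2) = 0 / 0.589 = 0.
Insert (E2) into (E0): gamma(0) (1 - phi_2^2) = phi_1 (1 + phi_2) gamma(1) + c_0.
  phi_1 (1 + phi_2) = (0.224)(1.411) = 0.316064,   1 - phi_2^2 = 0.831079.
Replace gamma(1) by A gamma(0) + B and collect gamma(0):
  gamma(0) [0.831079 - (0.316064)(0.380306)] = c_0 = 1
  gamma(0) * 0.710878 = 1
  gamma(0) = 1 / 0.710878 = 1.406711.
  gamma(1) = A gamma(0) = (0.380306)(1.406711) = 0.53498.
Therefore gamma(1) = 0.5350 (to 4 decimal places).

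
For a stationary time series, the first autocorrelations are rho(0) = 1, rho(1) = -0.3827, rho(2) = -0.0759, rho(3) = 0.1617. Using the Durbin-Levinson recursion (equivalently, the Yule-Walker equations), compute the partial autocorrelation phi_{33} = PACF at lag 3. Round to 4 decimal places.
\phi_{33} = 0.0319

The PACF at lag k is phi_{kk}, the last component of the solution
to the Yule-Walker system G_k phi = r_k where
  (G_k)_{ij} = rho(|i - j|), (r_k)_i = rho(i), i,j = 1..k.
Equivalently, Durbin-Levinson gives phi_{kk} iteratively:
  phi_{11} = rho(1)
  phi_{kk} = [rho(k) - sum_{j=1..k-1} phi_{k-1,j} rho(k-j)]
            / [1 - sum_{j=1..k-1} phi_{k-1,j} rho(j)],
  phi_{k,j} = phi_{k-1,j} - phi_{kk} phi_{k-1,k-j},  j = 1..k-1.
Step k = 1:
  phi_11 = rho(1) = -0.3827.
Step k = 2:
  phi_22 = [rho(2) - phi_11 rho(1)] / [1 - phi_11 rho(1)] = [-0.0759 - (-0.3827)(-0.3827)] / [1 - (-0.3827)(-0.3827)]
         = -0.22235929 / 0.85354071 = -0.260514.
  Update: phi_21 = phi_11 - phi_22 phi_11 = -0.3827 - (-0.260514)(-0.3827) = -0.482399.
Step k = 3:
  phi_33 = [rho(3) - phi_21 rho(2) - phi_22 rho(1)] / [1 - phi_21 rho(1) - phi_22 rho(2)]
    numerator   = 0.1617 - (-0.482399)(-0.0759) - (-0.260514)(-0.3827) = 0.02538724
    denominator = 1 - (-0.482399)(-0.3827) - (-0.260514)(-0.0759) = 0.79561301
  phi_33 = 0.02538724 / 0.79561301 = 0.0319.
Therefore phi_{33} = 0.0319.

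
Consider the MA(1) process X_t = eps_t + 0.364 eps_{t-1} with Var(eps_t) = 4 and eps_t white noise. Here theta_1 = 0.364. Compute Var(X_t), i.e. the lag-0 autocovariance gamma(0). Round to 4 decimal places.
\gamma(0) = 4.5300

For an MA(q) process X_t = eps_t + sum_i theta_i eps_{t-i} with
Var(eps_t) = sigma^2, the variance is
  gamma(0) = sigma^2 * (1 + sum_i theta_i^2).
  sum_i theta_i^2 = (0.364)^2 = 0.132496.
  gamma(0) = 4 * (1 + 0.132496) = 4 * 1.132496 = 4.529984, which rounds to 4.5300.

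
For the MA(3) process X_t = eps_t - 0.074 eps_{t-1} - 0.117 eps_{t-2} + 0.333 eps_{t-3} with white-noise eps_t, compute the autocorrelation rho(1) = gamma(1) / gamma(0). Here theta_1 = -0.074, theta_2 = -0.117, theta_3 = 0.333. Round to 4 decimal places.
\rho(1) = -0.0923

For an MA(q) process with theta_0 = 1, the autocovariance is
  gamma(k) = sigma^2 * sum_{i=0..q-k} theta_i * theta_{i+k},
and rho(k) = gamma(k) / gamma(0). Sigma^2 cancels.
  numerator   = (1)*(-0.074) + (-0.074)*(-0.117) + (-0.117)*(0.333) = -0.104303.
  denominator = (1)^2 + (-0.074)^2 + (-0.117)^2 + (0.333)^2 = 1.130054.
  rho(1) = -0.104303 / 1.130054 = -0.0923.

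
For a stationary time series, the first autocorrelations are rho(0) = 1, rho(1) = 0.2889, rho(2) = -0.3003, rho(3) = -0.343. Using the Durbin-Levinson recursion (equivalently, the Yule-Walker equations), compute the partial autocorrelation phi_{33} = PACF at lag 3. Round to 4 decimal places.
\phi_{33} = -0.1309

The PACF at lag k is phi_{kk}, the last component of the solution
to the Yule-Walker system G_k phi = r_k where
  (G_k)_{ij} = rho(|i - j|), (r_k)_i = rho(i), i,j = 1..k.
Equivalently, Durbin-Levinson gives phi_{kk} iteratively:
  phi_{11} = rho(1)
  phi_{kk} = [rho(k) - sum_{j=1..k-1} phi_{k-1,j} rho(k-j)]
            / [1 - sum_{j=1..k-1} phi_{k-1,j} rho(j)],
  phi_{k,j} = phi_{k-1,j} - phi_{kk} phi_{k-1,k-j},  j = 1..k-1.
Step k = 1:
  phi_11 = rho(1) = 0.2889.
Step k = 2:
  phi_22 = [rho(2) - phi_11 rho(1)] / [1 - phi_11 rho(1)] = [-0.3003 - (0.2889)(0.2889)] / [1 - (0.2889)(0.2889)]
         = -0.38376321 / 0.91653679 = -0.41871.
  Update: phi_21 = phi_11 - phi_22 phi_11 = 0.2889 - (-0.41871)(0.2889) = 0.409865.
Step k = 3:
  phi_33 = [rho(3) - phi_21 rho(2) - phi_22 rho(1)] / [1 - phi_21 rho(1) - phi_22 rho(2)]
    numerator   = -0.343 - (0.409865)(-0.3003) - (-0.41871)(0.2889) = -0.09895209
    denominator = 1 - (0.409865)(0.2889) - (-0.41871)(-0.3003) = 0.75585126
  phi_33 = -0.09895209 / 0.75585126 = -0.1309.
Therefore phi_{33} = -0.1309.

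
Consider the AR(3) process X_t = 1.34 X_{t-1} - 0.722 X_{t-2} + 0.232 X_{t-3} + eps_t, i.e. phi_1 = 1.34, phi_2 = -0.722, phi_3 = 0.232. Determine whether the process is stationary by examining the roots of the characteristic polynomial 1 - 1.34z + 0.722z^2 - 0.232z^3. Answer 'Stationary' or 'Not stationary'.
\text{Stationary}

The AR(p) characteristic polynomial is P(z) = 1 - 1.34z + 0.722z^2 - 0.232z^3.
Stationarity requires all roots to lie outside the unit circle, i.e. |z| > 1 for every root.
Degree 3: look for a simple real root z0 first, then factor out (1 - z/z0) and solve the remaining quadratic.
Testing z0 = 1.25: P(1.25) = 1 + (-1.34)(1.25) + (0.722)(1.25)^2 + (-0.232)(1.25)^3
  = 1 + (-1.675) + (1.128125) + (-0.453125) = 0.  So z_0 = 1.25 is a root, |z_0| = 1.25.
Divide out the factor (1 - 0.8 z) = (1 - z/z0) (since 1/z0 = 0.8):
  P(z) = (1 - 0.8 z)(1 + (-0.54) z + (0.29) z^2)
  [check: z-coef -0.54 - (0.8) = -1.34; z^2-coef 0.29 - (0.8)(-0.54) = 0.722; z^3-coef -(0.8)(0.29) = -0.232.]
Remaining roots from the quadratic factor 1 + (-0.54) z + (0.29) z^2:
  Set 1 + (-0.54) z + (0.29) z^2 = 0, i.e. a z^2 + b z + c = 0 with a = 0.29, b = -0.54, c = 1.
  Discriminant D = b^2 - 4ac = (-0.54)^2 - 4*(0.29)*1 = 0.2916 - (1.16) = -0.8684.
  D < 0, so the roots are the complex-conjugate pair z = (-b +/- i sqrt(-D)) / (2a) = 0.931 +/- 1.6067i.
  For a conjugate pair |z|^2 = z * conj(z) = (product of roots) = c/a = 1/(0.29) = 3.448276, so |z| = sqrt(3.448276) = 1.857 for both roots.
Moduli of all roots: 1.2500, 1.8570, 1.8570.
All moduli strictly greater than 1? Yes.
Verdict: Stationary.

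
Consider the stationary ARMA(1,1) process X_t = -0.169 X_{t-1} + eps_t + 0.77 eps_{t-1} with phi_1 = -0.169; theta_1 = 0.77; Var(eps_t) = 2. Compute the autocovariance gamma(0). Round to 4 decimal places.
\gamma(0) = 2.7436

Multiply the model equation by X_{t-k} and take expectations. With theta_0 = psi_0 = 1 and psi_j the MA(infinity) weights, this gives
  gamma(k) - sum_i phi_i gamma(k-i) = c_k,
  c_k = sigma^2 * sum_{j=k..q} theta_j psi_{j-k}   (c_k = 0 for k > q),
using gamma(-m) = gamma(m).
psi-weights needed (psi_j = theta_j + sum_i phi_i psi_{j-i}):
  psi_1 = theta_1 + phi_1 = 0.77 + (-0.169) = 0.601
Right-hand sides:
  c_0 = sigma^2 (1 + theta_1 psi_1) = 2 * (1 + (0.77)(0.601)) = 2 * 1.46277 = 2.92554
  c_1 = sigma^2 theta_1 = 2 * (0.77) = 1.54
  c_2 = 0
Equations for k = 0 and k = 1 (AR order 1):
  gamma(0) = phi_1 gamma(1) + c_0
  gamma(1) = phi_1 gamma(0) + c_1
Substituting the second into the first: gamma(0) (1 - phi_1^2) = c_0 + phi_1 c_1, so
  gamma(0) = (c_0 + phi_1 c_1) / (1 - phi_1^2) = (2.92554 + (-0.169)(1.54)) / (1 - (-0.169)^2) = 2.66528 / 0.971439 = 2.743641.
Therefore gamma(0) = 2.7436 (to 4 decimal places).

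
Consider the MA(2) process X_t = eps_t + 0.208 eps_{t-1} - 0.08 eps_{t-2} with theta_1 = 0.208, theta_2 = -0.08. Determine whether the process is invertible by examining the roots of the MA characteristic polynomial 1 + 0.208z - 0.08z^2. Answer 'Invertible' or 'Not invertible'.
\text{Invertible}

The MA(q) characteristic polynomial is P(z) = 1 + 0.208z - 0.08z^2.
Invertibility requires all roots to lie outside the unit circle, i.e. |z| > 1 for every root.
Set 1 + (0.208) z + (-0.08) z^2 = 0, i.e. a z^2 + b z + c = 0 with a = -0.08, b = 0.208, c = 1.
Discriminant D = b^2 - 4ac = (0.208)^2 - 4*(-0.08)*1 = 0.043264 - (-0.32) = 0.363264.
D >= 0, so the roots are real: z = (-b +/- sqrt(D)) / (2a) = (-0.208 +/- 0.602714) / (-0.16).
  z_1 = (-0.208 + 0.602714) / (-0.16) = -2.467,   |z_1| = 2.467.
  z_2 = (-0.208 - 0.602714) / (-0.16) = 5.067,   |z_2| = 5.067.
Moduli of all roots: 2.4670, 5.0670.
All moduli strictly greater than 1? Yes.
Verdict: Invertible.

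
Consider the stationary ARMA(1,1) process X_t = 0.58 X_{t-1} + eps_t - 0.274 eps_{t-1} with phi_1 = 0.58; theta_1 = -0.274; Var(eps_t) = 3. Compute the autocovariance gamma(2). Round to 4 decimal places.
\gamma(2) = 0.6748

Multiply the model equation by X_{t-k} and take expectations. With theta_0 = psi_0 = 1 and psi_j the MA(infinity) weights, this gives
  gamma(k) - sum_i phi_i gamma(k-i) = c_k,
  c_k = sigma^2 * sum_{j=k..q} theta_j psi_{j-k}   (c_k = 0 for k > q),
using gamma(-m) = gamma(m).
psi-weights needed (psi_j = theta_j + sum_i phi_i psi_{j-i}):
  psi_1 = theta_1 + phi_1 = -0.274 + (0.58) = 0.306
Right-hand sides:
  c_0 = sigma^2 (1 + theta_1 psi_1) = 3 * (1 + (-0.274)(0.306)) = 3 * 0.916156 = 2.748468
  c_1 = sigma^2 theta_1 = 3 * (-0.274) = -0.822
  c_2 = 0
Equations for k = 0 and k = 1 (AR order 1):
  gamma(0) = phi_1 gamma(1) + c_0
  gamma(1) = phi_1 gamma(0) + c_1
Substituting the second into the first: gamma(0) (1 - phi_1^2) = c_0 + phi_1 c_1, so
  gamma(0) = (c_0 + phi_1 c_1) / (1 - phi_1^2) = (2.748468 + (0.58)(-0.822)) / (1 - (0.58)^2) = 2.271708 / 0.6636 = 3.423309.
  gamma(1) = phi_1 gamma(0) + c_1 = (0.58)(3.423309) + (-0.822) = 1.163519.
For k = 2 (> q): gamma(2) = phi_1 gamma(1) = (0.58)(1.163519) = 0.674841.
Therefore gamma(2) = 0.6748 (to 4 decimal places).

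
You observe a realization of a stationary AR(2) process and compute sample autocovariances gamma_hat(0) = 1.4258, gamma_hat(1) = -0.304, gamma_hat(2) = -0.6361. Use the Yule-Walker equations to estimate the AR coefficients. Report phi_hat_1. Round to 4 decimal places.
\hat\phi_{1} = -0.3230

The Yule-Walker equations for an AR(p) process read, in matrix form,
  Gamma_p phi = r_p,   with   (Gamma_p)_{ij} = gamma(|i - j|),
                       (r_p)_i = gamma(i),   i,j = 1..p.
Substitute the sample gammas (Toeplitz matrix and right-hand side of size 2):
  Gamma_p = [[1.4258, -0.304], [-0.304, 1.4258]]
  r_p     = [-0.304, -0.6361]
Written out:
  1.4258 phi_1 - 0.304 phi_2 = -0.304
  -0.304 phi_1 + 1.4258 phi_2 = -0.6361
Solve by Cramer's rule:
  det = gamma(0)^2 - gamma(1)^2 = (1.4258)^2 - (-0.304)^2 = 2.03290564 - 0.092416 = 1.94048964
  phi_hat_1 = [gamma(1) gamma(0) - gamma(1) gamma(2)] / det = [(-0.304)(1.4258) - (-0.304)(-0.6361)] / 1.94048964 = -0.6268176 / 1.94048964 = -0.323
  phi_hat_2 = [gamma(0) gamma(2) - gamma(1)^2] / det = [(1.4258)(-0.6361) - (-0.304)^2] / 1.94048964 = -0.99936738 / 1.94048964 = -0.515
So phi_hat = [-0.3230, -0.5150].
Therefore phi_hat_1 = -0.3230.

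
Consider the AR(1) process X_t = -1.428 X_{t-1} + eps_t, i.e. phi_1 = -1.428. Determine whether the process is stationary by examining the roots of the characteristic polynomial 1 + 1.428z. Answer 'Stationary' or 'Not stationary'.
\text{Not stationary}

The AR(p) characteristic polynomial is P(z) = 1 + 1.428z.
Stationarity requires all roots to lie outside the unit circle, i.e. |z| > 1 for every root.
This is linear in z: 1 + (1.428) z = 0  =>  z = -1/(1.428) = -0.70028,  |z| = 0.70028.
Moduli of all roots: 0.7003.
All moduli strictly greater than 1? No.
Verdict: Not stationary.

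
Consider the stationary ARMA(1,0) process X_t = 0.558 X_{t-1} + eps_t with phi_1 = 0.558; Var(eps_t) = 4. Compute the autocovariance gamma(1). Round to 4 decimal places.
\gamma(1) = 3.2412

Multiply the model equation by X_{t-k} and take expectations. With theta_0 = psi_0 = 1 and psi_j the MA(infinity) weights, this gives
  gamma(k) - sum_i phi_i gamma(k-i) = c_k,
  c_k = sigma^2 * sum_{j=k..q} theta_j psi_{j-k}   (c_k = 0 for k > q),
using gamma(-m) = gamma(m).
Pure AR (q = 0): c_0 = sigma^2 = 4, c_k = 0 for k >= 1.
Equations for k = 0 and k = 1 (AR order 1):
  gamma(0) = phi_1 gamma(1) + c_0
  gamma(1) = phi_1 gamma(0) + c_1
Substituting the second into the first: gamma(0) (1 - phi_1^2) = c_0 + phi_1 c_1, so
  gamma(0) = c_0 / (1 - phi_1^2) = 4 / (1 - (0.558)^2) = 4 / 0.688636 = 5.808584.
  gamma(1) = phi_1 gamma(0) = (0.558)(5.808584) = 3.24119.
Therefore gamma(1) = 3.2412 (to 4 decimal places).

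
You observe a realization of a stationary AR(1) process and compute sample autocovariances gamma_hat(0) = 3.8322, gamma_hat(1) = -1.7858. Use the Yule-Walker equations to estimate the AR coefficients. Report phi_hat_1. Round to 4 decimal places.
\hat\phi_{1} = -0.4660

The Yule-Walker equations for an AR(p) process read, in matrix form,
  Gamma_p phi = r_p,   with   (Gamma_p)_{ij} = gamma(|i - j|),
                       (r_p)_i = gamma(i),   i,j = 1..p.
Substitute the sample gammas (Toeplitz matrix and right-hand side of size 1):
  Gamma_p = [[3.8322]]
  r_p     = [-1.7858]
With p = 1 this is the single equation gamma(0) phi_1 = gamma(1):
  phi_hat_1 = gamma(1) / gamma(0) = -1.7858 / 3.8322 = -0.4660.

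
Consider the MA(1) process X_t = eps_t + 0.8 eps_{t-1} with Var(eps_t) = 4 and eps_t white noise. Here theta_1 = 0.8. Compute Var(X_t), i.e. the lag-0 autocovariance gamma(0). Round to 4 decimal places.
\gamma(0) = 6.5600

For an MA(q) process X_t = eps_t + sum_i theta_i eps_{t-i} with
Var(eps_t) = sigma^2, the variance is
  gamma(0) = sigma^2 * (1 + sum_i theta_i^2).
  sum_i theta_i^2 = (0.8)^2 = 0.64.
  gamma(0) = 4 * (1 + 0.64) = 4 * 1.64 = 6.56, which rounds to 6.5600.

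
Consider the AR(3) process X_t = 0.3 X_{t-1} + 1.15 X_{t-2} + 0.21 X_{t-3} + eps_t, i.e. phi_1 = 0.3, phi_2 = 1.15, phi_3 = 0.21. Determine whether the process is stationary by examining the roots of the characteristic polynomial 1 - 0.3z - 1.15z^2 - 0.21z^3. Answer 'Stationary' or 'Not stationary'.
\text{Not stationary}

The AR(p) characteristic polynomial is P(z) = 1 - 0.3z - 1.15z^2 - 0.21z^3.
Stationarity requires all roots to lie outside the unit circle, i.e. |z| > 1 for every root.
Degree 3: look for a simple real root z0 first, then factor out (1 - z/z0) and solve the remaining quadratic.
Testing z0 = -5: P(-5) = 1 + (-0.3)(-5) + (-1.15)(-5)^2 + (-0.21)(-5)^3
  = 1 + (1.5) + (-28.75) + (26.25) = 0.  So z_0 = -5 is a root, |z_0| = 5.
Divide out the factor (1 + 0.2 z) = (1 - z/z0) (since 1/z0 = -0.2):
  P(z) = (1 + 0.2 z)(1 + (-0.5) z + (-1.05) z^2)
  [check: z-coef -0.5 - (-0.2) = -0.3; z^2-coef -1.05 - (-0.2)(-0.5) = -1.15; z^3-coef -(-0.2)(-1.05) = -0.21.]
Remaining roots from the quadratic factor 1 + (-0.5) z + (-1.05) z^2:
  Set 1 + (-0.5) z + (-1.05) z^2 = 0, i.e. a z^2 + b z + c = 0 with a = -1.05, b = -0.5, c = 1.
  Discriminant D = b^2 - 4ac = (-0.5)^2 - 4*(-1.05)*1 = 0.25 - (-4.2) = 4.45.
  D >= 0, so the roots are real: z = (-b +/- sqrt(D)) / (2a) = (0.5 +/- 2.109502) / (-2.1).
    z_1 = (0.5 + 2.109502) / (-2.1) = -1.2426,   |z_1| = 1.2426.
    z_2 = (0.5 - 2.109502) / (-2.1) = 0.7664,   |z_2| = 0.7664.
Moduli of all roots: 5.0000, 1.2426, 0.7664.
All moduli strictly greater than 1? No.
Verdict: Not stationary.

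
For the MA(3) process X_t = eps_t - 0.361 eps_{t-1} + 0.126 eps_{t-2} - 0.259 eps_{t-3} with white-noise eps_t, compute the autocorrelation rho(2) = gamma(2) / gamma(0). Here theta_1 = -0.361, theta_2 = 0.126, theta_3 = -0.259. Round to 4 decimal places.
\rho(2) = 0.1809

For an MA(q) process with theta_0 = 1, the autocovariance is
  gamma(k) = sigma^2 * sum_{i=0..q-k} theta_i * theta_{i+k},
and rho(k) = gamma(k) / gamma(0). Sigma^2 cancels.
  numerator   = (1)*(0.126) + (-0.361)*(-0.259) = 0.219499.
  denominator = (1)^2 + (-0.361)^2 + (0.126)^2 + (-0.259)^2 = 1.213278.
  rho(2) = 0.219499 / 1.213278 = 0.1809.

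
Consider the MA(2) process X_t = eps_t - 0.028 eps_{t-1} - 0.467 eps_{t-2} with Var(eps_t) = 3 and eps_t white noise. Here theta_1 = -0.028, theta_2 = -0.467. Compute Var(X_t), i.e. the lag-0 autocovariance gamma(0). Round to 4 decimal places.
\gamma(0) = 3.6566

For an MA(q) process X_t = eps_t + sum_i theta_i eps_{t-i} with
Var(eps_t) = sigma^2, the variance is
  gamma(0) = sigma^2 * (1 + sum_i theta_i^2).
  sum_i theta_i^2 = (-0.028)^2 + (-0.467)^2 = 0.000784 + 0.218089 = 0.218873.
  gamma(0) = 3 * (1 + 0.218873) = 3 * 1.218873 = 3.656619, which rounds to 3.6566.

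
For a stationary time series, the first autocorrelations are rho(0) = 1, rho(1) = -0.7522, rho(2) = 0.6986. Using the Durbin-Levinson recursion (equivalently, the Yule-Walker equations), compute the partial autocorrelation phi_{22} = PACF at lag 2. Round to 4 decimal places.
\phi_{22} = 0.3058

The PACF at lag k is phi_{kk}, the last component of the solution
to the Yule-Walker system G_k phi = r_k where
  (G_k)_{ij} = rho(|i - j|), (r_k)_i = rho(i), i,j = 1..k.
Equivalently, Durbin-Levinson gives phi_{kk} iteratively:
  phi_{11} = rho(1)
  phi_{kk} = [rho(k) - sum_{j=1..k-1} phi_{k-1,j} rho(k-j)]
            / [1 - sum_{j=1..k-1} phi_{k-1,j} rho(j)],
  phi_{k,j} = phi_{k-1,j} - phi_{kk} phi_{k-1,k-j},  j = 1..k-1.
Step k = 1:
  phi_11 = rho(1) = -0.7522.
Step k = 2:
  phi_22 = [rho(2) - phi_11 rho(1)] / [1 - phi_11 rho(1)] = [0.6986 - (-0.7522)(-0.7522)] / [1 - (-0.7522)(-0.7522)]
         = 0.13279516 / 0.43419516 = 0.3058.
Therefore phi_{22} = 0.3058.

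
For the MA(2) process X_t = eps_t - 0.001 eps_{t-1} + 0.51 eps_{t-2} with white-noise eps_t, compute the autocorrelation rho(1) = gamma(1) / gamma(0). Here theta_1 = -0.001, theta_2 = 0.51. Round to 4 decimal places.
\rho(1) = -0.0012

For an MA(q) process with theta_0 = 1, the autocovariance is
  gamma(k) = sigma^2 * sum_{i=0..q-k} theta_i * theta_{i+k},
and rho(k) = gamma(k) / gamma(0). Sigma^2 cancels.
  numerator   = (1)*(-0.001) + (-0.001)*(0.51) = -0.00151.
  denominator = (1)^2 + (-0.001)^2 + (0.51)^2 = 1.260101.
  rho(1) = -0.00151 / 1.260101 = -0.0012.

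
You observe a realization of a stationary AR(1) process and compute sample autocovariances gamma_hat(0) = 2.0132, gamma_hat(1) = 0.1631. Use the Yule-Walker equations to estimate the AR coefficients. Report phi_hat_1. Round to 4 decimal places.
\hat\phi_{1} = 0.0810

The Yule-Walker equations for an AR(p) process read, in matrix form,
  Gamma_p phi = r_p,   with   (Gamma_p)_{ij} = gamma(|i - j|),
                       (r_p)_i = gamma(i),   i,j = 1..p.
Substitute the sample gammas (Toeplitz matrix and right-hand side of size 1):
  Gamma_p = [[2.0132]]
  r_p     = [0.1631]
With p = 1 this is the single equation gamma(0) phi_1 = gamma(1):
  phi_hat_1 = gamma(1) / gamma(0) = 0.1631 / 2.0132 = 0.0810.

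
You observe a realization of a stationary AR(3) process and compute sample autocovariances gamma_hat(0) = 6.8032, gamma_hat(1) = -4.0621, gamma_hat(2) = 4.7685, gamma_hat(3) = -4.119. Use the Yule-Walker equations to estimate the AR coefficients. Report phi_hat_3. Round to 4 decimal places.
\hat\phi_{3} = -0.1990

The Yule-Walker equations for an AR(p) process read, in matrix form,
  Gamma_p phi = r_p,   with   (Gamma_p)_{ij} = gamma(|i - j|),
                       (r_p)_i = gamma(i),   i,j = 1..p.
Substitute the sample gammas (Toeplitz matrix and right-hand side of size 3):
  Gamma_p = [[6.8032, -4.0621, 4.7685], [-4.0621, 6.8032, -4.0621], [4.7685, -4.0621, 6.8032]]
  r_p     = [-4.0621, 4.7685, -4.119]
Written out (R1..R3):
  (R1) 6.8032 phi_1 - 4.0621 phi_2 + 4.7685 phi_3 = -4.0621
  (R2) -4.0621 phi_1 + 6.8032 phi_2 - 4.0621 phi_3 = 4.7685
  (R3) 4.7685 phi_1 - 4.0621 phi_2 + 6.8032 phi_3 = -4.119
Gaussian elimination:
  R2 <- R2 - (-4.0621/6.8032) R1 = R2 - (-0.597087) R1:  4.377774 phi_2 - 1.214892 phi_3 = 2.343074
  R3 <- R3 - (4.7685/6.8032) R1 = R3 - (0.70092) R1:  -1.214892 phi_2 + 3.460862 phi_3 = -1.271792
  R3 <- R3 - (-1.214892/4.377774) R2 = R3 - (-0.277514) R2:  3.123713 phi_3 = -0.621557
Back-substitution:
  phi_hat_3 = -0.621557 / 3.123713 = -0.19898
  phi_hat_2 = (2.343074 - (-1.214892)(-0.19898)) / 4.377774 = 0.480001
  phi_hat_1 = (-4.0621 - (-4.0621)(0.480001) - (4.7685)(-0.19898)) / 6.8032 = -0.171015
So phi_hat = [-0.1710, 0.4800, -0.1990].
Therefore phi_hat_3 = -0.1990.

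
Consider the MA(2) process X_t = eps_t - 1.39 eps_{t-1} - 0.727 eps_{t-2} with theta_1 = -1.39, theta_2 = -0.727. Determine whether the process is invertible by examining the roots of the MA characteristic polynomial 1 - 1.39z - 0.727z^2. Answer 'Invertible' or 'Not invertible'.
\text{Not invertible}

The MA(q) characteristic polynomial is P(z) = 1 - 1.39z - 0.727z^2.
Invertibility requires all roots to lie outside the unit circle, i.e. |z| > 1 for every root.
Set 1 + (-1.39) z + (-0.727) z^2 = 0, i.e. a z^2 + b z + c = 0 with a = -0.727, b = -1.39, c = 1.
Discriminant D = b^2 - 4ac = (-1.39)^2 - 4*(-0.727)*1 = 1.9321 - (-2.908) = 4.8401.
D >= 0, so the roots are real: z = (-b +/- sqrt(D)) / (2a) = (1.39 +/- 2.200023) / (-1.454).
  z_1 = (1.39 + 2.200023) / (-1.454) = -2.4691,   |z_1| = 2.4691.
  z_2 = (1.39 - 2.200023) / (-1.454) = 0.5571,   |z_2| = 0.5571.
Moduli of all roots: 2.4691, 0.5571.
All moduli strictly greater than 1? No.
Verdict: Not invertible.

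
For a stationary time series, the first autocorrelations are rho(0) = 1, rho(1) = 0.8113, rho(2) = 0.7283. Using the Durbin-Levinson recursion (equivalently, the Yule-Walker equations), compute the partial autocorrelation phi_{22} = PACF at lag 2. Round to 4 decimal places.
\phi_{22} = 0.2051

The PACF at lag k is phi_{kk}, the last component of the solution
to the Yule-Walker system G_k phi = r_k where
  (G_k)_{ij} = rho(|i - j|), (r_k)_i = rho(i), i,j = 1..k.
Equivalently, Durbin-Levinson gives phi_{kk} iteratively:
  phi_{11} = rho(1)
  phi_{kk} = [rho(k) - sum_{j=1..k-1} phi_{k-1,j} rho(k-j)]
            / [1 - sum_{j=1..k-1} phi_{k-1,j} rho(j)],
  phi_{k,j} = phi_{k-1,j} - phi_{kk} phi_{k-1,k-j},  j = 1..k-1.
Step k = 1:
  phi_11 = rho(1) = 0.8113.
Step k = 2:
  phi_22 = [rho(2) - phi_11 rho(1)] / [1 - phi_11 rho(1)] = [0.7283 - (0.8113)(0.8113)] / [1 - (0.8113)(0.8113)]
         = 0.07009231 / 0.34179231 = 0.2051.
Therefore phi_{22} = 0.2051.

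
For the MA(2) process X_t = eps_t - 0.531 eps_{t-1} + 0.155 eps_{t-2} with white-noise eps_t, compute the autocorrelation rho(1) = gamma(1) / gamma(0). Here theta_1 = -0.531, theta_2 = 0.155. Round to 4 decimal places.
\rho(1) = -0.4696

For an MA(q) process with theta_0 = 1, the autocovariance is
  gamma(k) = sigma^2 * sum_{i=0..q-k} theta_i * theta_{i+k},
and rho(k) = gamma(k) / gamma(0). Sigma^2 cancels.
  numerator   = (1)*(-0.531) + (-0.531)*(0.155) = -0.613305.
  denominator = (1)^2 + (-0.531)^2 + (0.155)^2 = 1.305986.
  rho(1) = -0.613305 / 1.305986 = -0.4696.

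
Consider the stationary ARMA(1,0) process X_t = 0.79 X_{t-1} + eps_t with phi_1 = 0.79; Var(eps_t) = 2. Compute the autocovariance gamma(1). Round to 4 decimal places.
\gamma(1) = 4.2032

Multiply the model equation by X_{t-k} and take expectations. With theta_0 = psi_0 = 1 and psi_j the MA(infinity) weights, this gives
  gamma(k) - sum_i phi_i gamma(k-i) = c_k,
  c_k = sigma^2 * sum_{j=k..q} theta_j psi_{j-k}   (c_k = 0 for k > q),
using gamma(-m) = gamma(m).
Pure AR (q = 0): c_0 = sigma^2 = 2, c_k = 0 for k >= 1.
Equations for k = 0 and k = 1 (AR order 1):
  gamma(0) = phi_1 gamma(1) + c_0
  gamma(1) = phi_1 gamma(0) + c_1
Substituting the second into the first: gamma(0) (1 - phi_1^2) = c_0 + phi_1 c_1, so
  gamma(0) = c_0 / (1 - phi_1^2) = 2 / (1 - (0.79)^2) = 2 / 0.3759 = 5.320564.
  gamma(1) = phi_1 gamma(0) = (0.79)(5.320564) = 4.203246.
Therefore gamma(1) = 4.2032 (to 4 decimal places).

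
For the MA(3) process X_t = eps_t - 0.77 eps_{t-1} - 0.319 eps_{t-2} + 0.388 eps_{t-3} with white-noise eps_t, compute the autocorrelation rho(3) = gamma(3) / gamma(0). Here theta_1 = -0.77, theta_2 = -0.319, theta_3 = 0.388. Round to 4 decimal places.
\rho(3) = 0.2103

For an MA(q) process with theta_0 = 1, the autocovariance is
  gamma(k) = sigma^2 * sum_{i=0..q-k} theta_i * theta_{i+k},
and rho(k) = gamma(k) / gamma(0). Sigma^2 cancels.
  numerator   = (1)*(0.388) = 0.388.
  denominator = (1)^2 + (-0.77)^2 + (-0.319)^2 + (0.388)^2 = 1.845205.
  rho(3) = 0.388 / 1.845205 = 0.2103.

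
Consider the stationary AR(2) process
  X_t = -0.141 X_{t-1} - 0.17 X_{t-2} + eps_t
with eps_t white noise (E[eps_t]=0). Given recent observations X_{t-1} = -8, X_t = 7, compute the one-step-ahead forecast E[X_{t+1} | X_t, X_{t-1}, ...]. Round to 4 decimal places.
E[X_{t+1} \mid \mathcal F_t] = 0.3730

For an AR(p) model X_t = c + sum_i phi_i X_{t-i} + eps_t, the
one-step-ahead conditional mean is
  E[X_{t+1} | X_t, ...] = c + sum_i phi_i X_{t+1-i}.
Substitute known values:
  E[X_{t+1} | ...] = (-0.141) * (7) + (-0.17) * (-8)
                   = 0.3730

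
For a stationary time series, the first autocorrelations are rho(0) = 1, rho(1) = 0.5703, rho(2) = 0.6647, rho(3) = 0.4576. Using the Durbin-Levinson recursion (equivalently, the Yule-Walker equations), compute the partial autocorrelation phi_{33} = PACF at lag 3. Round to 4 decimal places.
\phi_{33} = -0.0351

The PACF at lag k is phi_{kk}, the last component of the solution
to the Yule-Walker system G_k phi = r_k where
  (G_k)_{ij} = rho(|i - j|), (r_k)_i = rho(i), i,j = 1..k.
Equivalently, Durbin-Levinson gives phi_{kk} iteratively:
  phi_{11} = rho(1)
  phi_{kk} = [rho(k) - sum_{j=1..k-1} phi_{k-1,j} rho(k-j)]
            / [1 - sum_{j=1..k-1} phi_{k-1,j} rho(j)],
  phi_{k,j} = phi_{k-1,j} - phi_{kk} phi_{k-1,k-j},  j = 1..k-1.
Step k = 1:
  phi_11 = rho(1) = 0.5703.
Step k = 2:
  phi_22 = [rho(2) - phi_11 rho(1)] / [1 - phi_11 rho(1)] = [0.6647 - (0.5703)(0.5703)] / [1 - (0.5703)(0.5703)]
         = 0.33945791 / 0.67475791 = 0.503081.
  Update: phi_21 = phi_11 - phi_22 phi_11 = 0.5703 - (0.503081)(0.5703) = 0.283393.
Step k = 3:
  phi_33 = [rho(3) - phi_21 rho(2) - phi_22 rho(1)] / [1 - phi_21 rho(1) - phi_22 rho(2)]
    numerator   = 0.4576 - (0.283393)(0.6647) - (0.503081)(0.5703) = -0.01767837
    denominator = 1 - (0.283393)(0.5703) - (0.503081)(0.6647) = 0.50398307
  phi_33 = -0.01767837 / 0.50398307 = -0.0351.
Therefore phi_{33} = -0.0351.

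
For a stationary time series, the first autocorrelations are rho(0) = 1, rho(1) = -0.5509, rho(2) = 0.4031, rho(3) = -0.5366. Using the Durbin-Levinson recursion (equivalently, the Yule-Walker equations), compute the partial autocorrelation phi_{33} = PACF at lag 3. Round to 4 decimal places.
\phi_{33} = -0.3921

The PACF at lag k is phi_{kk}, the last component of the solution
to the Yule-Walker system G_k phi = r_k where
  (G_k)_{ij} = rho(|i - j|), (r_k)_i = rho(i), i,j = 1..k.
Equivalently, Durbin-Levinson gives phi_{kk} iteratively:
  phi_{11} = rho(1)
  phi_{kk} = [rho(k) - sum_{j=1..k-1} phi_{k-1,j} rho(k-j)]
            / [1 - sum_{j=1..k-1} phi_{k-1,j} rho(j)],
  phi_{k,j} = phi_{k-1,j} - phi_{kk} phi_{k-1,k-j},  j = 1..k-1.
Step k = 1:
  phi_11 = rho(1) = -0.5509.
Step k = 2:
  phi_22 = [rho(2) - phi_11 rho(1)] / [1 - phi_11 rho(1)] = [0.4031 - (-0.5509)(-0.5509)] / [1 - (-0.5509)(-0.5509)]
         = 0.09960919 / 0.69650919 = 0.143012.
  Update: phi_21 = phi_11 - phi_22 phi_11 = -0.5509 - (0.143012)(-0.5509) = -0.472115.
Step k = 3:
  phi_33 = [rho(3) - phi_21 rho(2) - phi_22 rho(1)] / [1 - phi_21 rho(1) - phi_22 rho(2)]
    numerator   = -0.5366 - (-0.472115)(0.4031) - (0.143012)(-0.5509) = -0.26750525
    denominator = 1 - (-0.472115)(-0.5509) - (0.143012)(0.4031) = 0.68226388
  phi_33 = -0.26750525 / 0.68226388 = -0.3921.
Therefore phi_{33} = -0.3921.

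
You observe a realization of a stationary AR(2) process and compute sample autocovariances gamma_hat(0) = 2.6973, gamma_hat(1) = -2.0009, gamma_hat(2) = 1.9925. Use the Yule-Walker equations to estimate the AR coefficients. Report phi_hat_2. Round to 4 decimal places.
\hat\phi_{2} = 0.4190

The Yule-Walker equations for an AR(p) process read, in matrix form,
  Gamma_p phi = r_p,   with   (Gamma_p)_{ij} = gamma(|i - j|),
                       (r_p)_i = gamma(i),   i,j = 1..p.
Substitute the sample gammas (Toeplitz matrix and right-hand side of size 2):
  Gamma_p = [[2.6973, -2.0009], [-2.0009, 2.6973]]
  r_p     = [-2.0009, 1.9925]
Written out:
  2.6973 phi_1 - 2.0009 phi_2 = -2.0009
  -2.0009 phi_1 + 2.6973 phi_2 = 1.9925
Solve by Cramer's rule:
  det = gamma(0)^2 - gamma(1)^2 = (2.6973)^2 - (-2.0009)^2 = 7.27542729 - 4.00360081 = 3.27182648
  phi_hat_1 = [gamma(1) gamma(0) - gamma(1) gamma(2)] / det = [(-2.0009)(2.6973) - (-2.0009)(1.9925)] / 3.27182648 = -1.41023432 / 3.27182648 = -0.431
  phi_hat_2 = [gamma(0) gamma(2) - gamma(1)^2] / det = [(2.6973)(1.9925) - (-2.0009)^2] / 3.27182648 = 1.37076944 / 3.27182648 = 0.419
So phi_hat = [-0.4310, 0.4190].
Therefore phi_hat_2 = 0.4190.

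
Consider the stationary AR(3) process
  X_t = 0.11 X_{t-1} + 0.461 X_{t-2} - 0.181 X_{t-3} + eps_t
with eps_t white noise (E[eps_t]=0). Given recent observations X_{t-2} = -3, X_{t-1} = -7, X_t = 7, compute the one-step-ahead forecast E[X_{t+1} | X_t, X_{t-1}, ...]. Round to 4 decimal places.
E[X_{t+1} \mid \mathcal F_t] = -1.9140

For an AR(p) model X_t = c + sum_i phi_i X_{t-i} + eps_t, the
one-step-ahead conditional mean is
  E[X_{t+1} | X_t, ...] = c + sum_i phi_i X_{t+1-i}.
Substitute known values:
  E[X_{t+1} | ...] = (0.11) * (7) + (0.461) * (-7) + (-0.181) * (-3)
                   = -1.9140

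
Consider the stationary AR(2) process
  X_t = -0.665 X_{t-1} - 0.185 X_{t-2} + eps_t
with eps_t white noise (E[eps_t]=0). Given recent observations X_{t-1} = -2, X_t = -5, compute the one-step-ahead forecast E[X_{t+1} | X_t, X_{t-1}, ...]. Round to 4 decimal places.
E[X_{t+1} \mid \mathcal F_t] = 3.6950

For an AR(p) model X_t = c + sum_i phi_i X_{t-i} + eps_t, the
one-step-ahead conditional mean is
  E[X_{t+1} | X_t, ...] = c + sum_i phi_i X_{t+1-i}.
Substitute known values:
  E[X_{t+1} | ...] = (-0.665) * (-5) + (-0.185) * (-2)
                   = 3.6950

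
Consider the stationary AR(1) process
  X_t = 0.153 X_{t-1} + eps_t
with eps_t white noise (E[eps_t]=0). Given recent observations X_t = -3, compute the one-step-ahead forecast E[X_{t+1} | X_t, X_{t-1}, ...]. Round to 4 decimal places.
E[X_{t+1} \mid \mathcal F_t] = -0.4590

For an AR(p) model X_t = c + sum_i phi_i X_{t-i} + eps_t, the
one-step-ahead conditional mean is
  E[X_{t+1} | X_t, ...] = c + sum_i phi_i X_{t+1-i}.
Substitute known values:
  E[X_{t+1} | ...] = (0.153) * (-3)
                   = -0.4590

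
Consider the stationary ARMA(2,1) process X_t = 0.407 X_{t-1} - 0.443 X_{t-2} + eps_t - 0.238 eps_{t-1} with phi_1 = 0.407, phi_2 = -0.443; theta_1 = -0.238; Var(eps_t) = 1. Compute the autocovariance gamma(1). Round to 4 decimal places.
\gamma(1) = 0.1867

Multiply the model equation by X_{t-k} and take expectations. With theta_0 = psi_0 = 1 and psi_j the MA(infinity) weights, this gives
  gamma(k) - sum_i phi_i gamma(k-i) = c_k,
  c_k = sigma^2 * sum_{j=k..q} theta_j psi_{j-k}   (c_k = 0 for k > q),
using gamma(-m) = gamma(m).
psi-weights needed (psi_j = theta_j + sum_i phi_i psi_{j-i}):
  psi_1 = theta_1 + phi_1 = -0.238 + (0.407) = 0.169
Right-hand sides:
  c_0 = sigma^2 (1 + theta_1 psi_1) = 1 * (1 + (-0.238)(0.169)) = 1 * 0.959778 = 0.959778
  c_1 = sigma^2 theta_1 = 1 * (-0.238) = -0.238
  c_2 = 0
Equations for k = 0, 1, 2 (AR order 2, c_2 = 0):
  (E0) gamma(0) = phi_1 gamma(1) + phi_2 gamma(2) + c_0
  (E1) gamma(1) = phi_1 gamma(0) + phi_2 gamma(1) + c_1
  (E2) gamma(2) = phi_1 gamma(1) + phi_2 gamma(0)
From (E1): gamma(1) = A gamma(0) + B with
  A = phi_1 / (1 - phi_2) = 0.407 / 1.443 = 0.282051,   B = c_1 / (1 - phi_2) = -0.238 / 1.443 = -0.164934.
Insert (E2) into (E0): gamma(0) (1 - phi_2^2) = phi_1 (1 + phi_2) gamma(1) + c_0.
  phi_1 (1 + phi_2) = (0.407)(0.557) = 0.226699,   1 - phi_2^2 = 0.803751.
Replace gamma(1) by A gamma(0) + B and collect gamma(0):
  gamma(0) [0.803751 - (0.226699)(0.282051)] = (0.226699)(-0.164934) + 0.959778
  gamma(0) * 0.73981 = 0.922388
  gamma(0) = 0.922388 / 0.73981 = 1.246789.
  gamma(1) = A gamma(0) + B = (0.282051)(1.246789) + (-0.164934) = 0.186724.
Therefore gamma(1) = 0.1867 (to 4 decimal places).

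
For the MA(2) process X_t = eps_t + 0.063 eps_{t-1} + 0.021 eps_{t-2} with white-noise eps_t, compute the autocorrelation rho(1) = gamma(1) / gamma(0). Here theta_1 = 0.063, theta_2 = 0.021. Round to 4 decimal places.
\rho(1) = 0.0640

For an MA(q) process with theta_0 = 1, the autocovariance is
  gamma(k) = sigma^2 * sum_{i=0..q-k} theta_i * theta_{i+k},
and rho(k) = gamma(k) / gamma(0). Sigma^2 cancels.
  numerator   = (1)*(0.063) + (0.063)*(0.021) = 0.064323.
  denominator = (1)^2 + (0.063)^2 + (0.021)^2 = 1.00441.
  rho(1) = 0.064323 / 1.00441 = 0.0640.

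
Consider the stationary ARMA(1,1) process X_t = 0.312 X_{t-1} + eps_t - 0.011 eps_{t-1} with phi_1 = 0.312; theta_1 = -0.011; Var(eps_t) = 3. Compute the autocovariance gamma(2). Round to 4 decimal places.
\gamma(2) = 0.3110

Multiply the model equation by X_{t-k} and take expectations. With theta_0 = psi_0 = 1 and psi_j the MA(infinity) weights, this gives
  gamma(k) - sum_i phi_i gamma(k-i) = c_k,
  c_k = sigma^2 * sum_{j=k..q} theta_j psi_{j-k}   (c_k = 0 for k > q),
using gamma(-m) = gamma(m).
psi-weights needed (psi_j = theta_j + sum_i phi_i psi_{j-i}):
  psi_1 = theta_1 + phi_1 = -0.011 + (0.312) = 0.301
Right-hand sides:
  c_0 = sigma^2 (1 + theta_1 psi_1) = 3 * (1 + (-0.011)(0.301)) = 3 * 0.996689 = 2.990067
  c_1 = sigma^2 theta_1 = 3 * (-0.011) = -0.033
  c_2 = 0
Equations for k = 0 and k = 1 (AR order 1):
  gamma(0) = phi_1 gamma(1) + c_0
  gamma(1) = phi_1 gamma(0) + c_1
Substituting the second into the first: gamma(0) (1 - phi_1^2) = c_0 + phi_1 c_1, so
  gamma(0) = (c_0 + phi_1 c_1) / (1 - phi_1^2) = (2.990067 + (0.312)(-0.033)) / (1 - (0.312)^2) = 2.979771 / 0.902656 = 3.301115.
  gamma(1) = phi_1 gamma(0) + c_1 = (0.312)(3.301115) + (-0.033) = 0.996948.
For k = 2 (> q): gamma(2) = phi_1 gamma(1) = (0.312)(0.996948) = 0.311048.
Therefore gamma(2) = 0.3110 (to 4 decimal places).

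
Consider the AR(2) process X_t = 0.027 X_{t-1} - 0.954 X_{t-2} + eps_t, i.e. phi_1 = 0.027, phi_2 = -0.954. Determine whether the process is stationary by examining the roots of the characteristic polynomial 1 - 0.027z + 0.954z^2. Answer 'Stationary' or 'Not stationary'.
\text{Stationary}

The AR(p) characteristic polynomial is P(z) = 1 - 0.027z + 0.954z^2.
Stationarity requires all roots to lie outside the unit circle, i.e. |z| > 1 for every root.
Set 1 + (-0.027) z + (0.954) z^2 = 0, i.e. a z^2 + b z + c = 0 with a = 0.954, b = -0.027, c = 1.
Discriminant D = b^2 - 4ac = (-0.027)^2 - 4*(0.954)*1 = 0.000729 - (3.816) = -3.815271.
D < 0, so the roots are the complex-conjugate pair z = (-b +/- i sqrt(-D)) / (2a) = 0.0142 +/- 1.0237i.
For a conjugate pair |z|^2 = z * conj(z) = (product of roots) = c/a = 1/(0.954) = 1.048218, so |z| = sqrt(1.048218) = 1.0238 for both roots.
Moduli of all roots: 1.0238, 1.0238.
All moduli strictly greater than 1? Yes.
Verdict: Stationary.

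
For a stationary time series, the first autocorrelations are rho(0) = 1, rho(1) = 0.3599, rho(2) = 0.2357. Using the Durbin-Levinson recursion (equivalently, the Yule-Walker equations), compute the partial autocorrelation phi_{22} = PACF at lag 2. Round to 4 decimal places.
\phi_{22} = 0.1220

The PACF at lag k is phi_{kk}, the last component of the solution
to the Yule-Walker system G_k phi = r_k where
  (G_k)_{ij} = rho(|i - j|), (r_k)_i = rho(i), i,j = 1..k.
Equivalently, Durbin-Levinson gives phi_{kk} iteratively:
  phi_{11} = rho(1)
  phi_{kk} = [rho(k) - sum_{j=1..k-1} phi_{k-1,j} rho(k-j)]
            / [1 - sum_{j=1..k-1} phi_{k-1,j} rho(j)],
  phi_{k,j} = phi_{k-1,j} - phi_{kk} phi_{k-1,k-j},  j = 1..k-1.
Step k = 1:
  phi_11 = rho(1) = 0.3599.
Step k = 2:
  phi_22 = [rho(2) - phi_11 rho(1)] / [1 - phi_11 rho(1)] = [0.2357 - (0.3599)(0.3599)] / [1 - (0.3599)(0.3599)]
         = 0.10617199 / 0.87047199 = 0.122.
Therefore phi_{22} = 0.1220.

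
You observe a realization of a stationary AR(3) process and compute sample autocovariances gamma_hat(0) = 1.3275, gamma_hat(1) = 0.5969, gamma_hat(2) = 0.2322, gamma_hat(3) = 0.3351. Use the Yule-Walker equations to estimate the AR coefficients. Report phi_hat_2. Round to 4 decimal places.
\hat\phi_{2} = -0.1430

The Yule-Walker equations for an AR(p) process read, in matrix form,
  Gamma_p phi = r_p,   with   (Gamma_p)_{ij} = gamma(|i - j|),
                       (r_p)_i = gamma(i),   i,j = 1..p.
Substitute the sample gammas (Toeplitz matrix and right-hand side of size 3):
  Gamma_p = [[1.3275, 0.5969, 0.2322], [0.5969, 1.3275, 0.5969], [0.2322, 0.5969, 1.3275]]
  r_p     = [0.5969, 0.2322, 0.3351]
Written out (R1..R3):
  (R1) 1.3275 phi_1 + 0.5969 phi_2 + 0.2322 phi_3 = 0.5969
  (R2) 0.5969 phi_1 + 1.3275 phi_2 + 0.5969 phi_3 = 0.2322
  (R3) 0.2322 phi_1 + 0.5969 phi_2 + 1.3275 phi_3 = 0.3351
Gaussian elimination:
  R2 <- R2 - (0.5969/1.3275) R1 = R2 - (0.449642) R1:  1.059109 phi_2 + 0.492493 phi_3 = -0.036191
  R3 <- R3 - (0.2322/1.3275) R1 = R3 - (0.174915) R1:  0.492493 phi_2 + 1.286885 phi_3 = 0.230693
  R3 <- R3 - (0.492493/1.059109) R2 = R3 - (0.465007) R2:  1.057872 phi_3 = 0.247522
Back-substitution:
  phi_hat_3 = 0.247522 / 1.057872 = 0.233981
  phi_hat_2 = (-0.036191 - (0.492493)(0.233981)) / 1.059109 = -0.142975
  phi_hat_1 = (0.5969 - (0.5969)(-0.142975) - (0.2322)(0.233981)) / 1.3275 = 0.473003
So phi_hat = [0.4730, -0.1430, 0.2340].
Therefore phi_hat_2 = -0.1430.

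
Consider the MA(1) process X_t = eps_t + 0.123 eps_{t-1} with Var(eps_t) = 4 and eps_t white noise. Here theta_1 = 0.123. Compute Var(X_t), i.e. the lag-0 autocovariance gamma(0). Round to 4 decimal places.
\gamma(0) = 4.0605

For an MA(q) process X_t = eps_t + sum_i theta_i eps_{t-i} with
Var(eps_t) = sigma^2, the variance is
  gamma(0) = sigma^2 * (1 + sum_i theta_i^2).
  sum_i theta_i^2 = (0.123)^2 = 0.015129.
  gamma(0) = 4 * (1 + 0.015129) = 4 * 1.015129 = 4.060516, which rounds to 4.0605.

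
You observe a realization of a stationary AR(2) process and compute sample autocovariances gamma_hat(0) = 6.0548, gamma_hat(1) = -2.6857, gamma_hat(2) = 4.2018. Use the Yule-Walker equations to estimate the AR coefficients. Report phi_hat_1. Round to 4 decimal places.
\hat\phi_{1} = -0.1690

The Yule-Walker equations for an AR(p) process read, in matrix form,
  Gamma_p phi = r_p,   with   (Gamma_p)_{ij} = gamma(|i - j|),
                       (r_p)_i = gamma(i),   i,j = 1..p.
Substitute the sample gammas (Toeplitz matrix and right-hand side of size 2):
  Gamma_p = [[6.0548, -2.6857], [-2.6857, 6.0548]]
  r_p     = [-2.6857, 4.2018]
Written out:
  6.0548 phi_1 - 2.6857 phi_2 = -2.6857
  -2.6857 phi_1 + 6.0548 phi_2 = 4.2018
Solve by Cramer's rule:
  det = gamma(0)^2 - gamma(1)^2 = (6.0548)^2 - (-2.6857)^2 = 36.66060304 - 7.21298449 = 29.44761855
  phi_hat_1 = [gamma(1) gamma(0) - gamma(1) gamma(2)] / det = [(-2.6857)(6.0548) - (-2.6857)(4.2018)] / 29.44761855 = -4.9766021 / 29.44761855 = -0.169
  phi_hat_2 = [gamma(0) gamma(2) - gamma(1)^2] / det = [(6.0548)(4.2018) - (-2.6857)^2] / 29.44761855 = 18.22807415 / 29.44761855 = 0.619
So phi_hat = [-0.1690, 0.6190].
Therefore phi_hat_1 = -0.1690.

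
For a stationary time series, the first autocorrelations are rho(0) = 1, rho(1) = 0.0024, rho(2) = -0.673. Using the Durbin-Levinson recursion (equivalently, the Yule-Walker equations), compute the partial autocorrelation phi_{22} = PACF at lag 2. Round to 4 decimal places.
\phi_{22} = -0.6730

The PACF at lag k is phi_{kk}, the last component of the solution
to the Yule-Walker system G_k phi = r_k where
  (G_k)_{ij} = rho(|i - j|), (r_k)_i = rho(i), i,j = 1..k.
Equivalently, Durbin-Levinson gives phi_{kk} iteratively:
  phi_{11} = rho(1)
  phi_{kk} = [rho(k) - sum_{j=1..k-1} phi_{k-1,j} rho(k-j)]
            / [1 - sum_{j=1..k-1} phi_{k-1,j} rho(j)],
  phi_{k,j} = phi_{k-1,j} - phi_{kk} phi_{k-1,k-j},  j = 1..k-1.
Step k = 1:
  phi_11 = rho(1) = 0.0024.
Step k = 2:
  phi_22 = [rho(2) - phi_11 rho(1)] / [1 - phi_11 rho(1)] = [-0.673 - (0.0024)(0.0024)] / [1 - (0.0024)(0.0024)]
         = -0.67300576 / 0.99999424 = -0.673.
Therefore phi_{22} = -0.6730.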